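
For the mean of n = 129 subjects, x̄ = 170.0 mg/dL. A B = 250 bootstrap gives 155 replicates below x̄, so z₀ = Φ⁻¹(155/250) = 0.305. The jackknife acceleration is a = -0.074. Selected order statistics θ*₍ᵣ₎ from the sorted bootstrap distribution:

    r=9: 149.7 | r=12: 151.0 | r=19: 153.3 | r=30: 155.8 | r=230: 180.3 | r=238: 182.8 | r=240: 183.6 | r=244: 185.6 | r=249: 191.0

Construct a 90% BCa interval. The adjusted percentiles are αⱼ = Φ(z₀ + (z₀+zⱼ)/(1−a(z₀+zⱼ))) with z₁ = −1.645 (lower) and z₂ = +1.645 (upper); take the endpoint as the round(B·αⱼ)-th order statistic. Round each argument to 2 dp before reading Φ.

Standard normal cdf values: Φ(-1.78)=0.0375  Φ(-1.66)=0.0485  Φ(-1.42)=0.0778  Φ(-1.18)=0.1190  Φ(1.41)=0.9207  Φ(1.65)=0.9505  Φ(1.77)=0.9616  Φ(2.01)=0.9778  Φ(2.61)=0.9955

Lower: z₀ + z₁ = 0.305 + (-1.645) = -1.340; 1 − a(z₀+z₁) = 1 − (-0.074)(-1.340) = 0.9008; argument = 0.305 + (-1.340)/0.9008 = -1.1825 → -1.18.
α₁ = Φ(-1.18) = 0.1190; rank = round(250 × 0.1190) = 30; θ*₍30₎ = 155.8.
Upper: z₀ + z₂ = 1.950; 1 − a(z₀+z₂) = 1.1443; argument = 2.0091 → 2.01; α₂ = 0.9778; rank = 244; θ*₍244₎ = 185.6.

(155.8, 185.6)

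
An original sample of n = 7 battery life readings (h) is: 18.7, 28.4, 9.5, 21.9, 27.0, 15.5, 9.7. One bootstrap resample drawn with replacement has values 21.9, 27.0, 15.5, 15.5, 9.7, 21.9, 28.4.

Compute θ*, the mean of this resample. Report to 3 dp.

Mean = (21.9 + 27.0 + 15.5 + 15.5 + 9.7 + 21.9 + 28.4) / 7 = 139.90 / 7 = 19.986

θ* = 19.986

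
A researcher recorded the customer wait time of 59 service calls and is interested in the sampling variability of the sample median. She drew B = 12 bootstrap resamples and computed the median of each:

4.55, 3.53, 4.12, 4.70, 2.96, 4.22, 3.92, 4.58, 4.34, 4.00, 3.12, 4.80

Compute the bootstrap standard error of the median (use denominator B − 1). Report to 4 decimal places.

SE* = 0.6009

Bootstrap SE is the standard deviation of the 12 replicate medians.
Mean of replicates: (4.55 + 3.53 + 4.12 + 4.70 + 2.96 + 4.22 + 3.92 + 4.58 + 4.34 + 4.00 + 3.12 + 4.80) / 12 = 48.84000 / 12 = 4.07000
Sum of squared deviations: (+0.48000)² + (−0.54000)² + (+0.05000)² + (+0.63000)² + (−1.11000)² + (+0.15000)² + (−0.15000)² + (+0.51000)² + (+0.27000)² + (−0.07000)² + (−0.95000)² + (+0.73000)² = 3.97180
Variance = 3.97180 / 11 = 0.36107
SE* = √0.36107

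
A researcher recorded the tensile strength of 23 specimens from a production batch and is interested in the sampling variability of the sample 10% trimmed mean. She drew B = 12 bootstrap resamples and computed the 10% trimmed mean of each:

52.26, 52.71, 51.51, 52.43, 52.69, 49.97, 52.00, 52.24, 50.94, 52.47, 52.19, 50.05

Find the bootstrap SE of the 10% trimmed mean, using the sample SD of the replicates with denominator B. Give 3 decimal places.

SE* = 0.926

Bootstrap SE is the standard deviation of the 12 replicate 10% trimmed means.
Mean of replicates: (52.26 + 52.71 + 51.51 + 52.43 + 52.69 + 49.97 + 52.00 + 52.24 + 50.94 + 52.47 + 52.19 + 50.05) / 12 = 621.4600 / 12 = 51.7883
Sum of squared deviations: (+0.4717)² + (+0.9217)² + (−0.2783)² + (+0.6417)² + (+0.9017)² + (−1.8183)² + (+0.2117)² + (+0.4517)² + (−0.8483)² + (+0.6817)² + (+0.4017)² + (−1.7383)² = 10.2968
Variance = 10.2968 / 12 = 0.8581
SE* = √0.8581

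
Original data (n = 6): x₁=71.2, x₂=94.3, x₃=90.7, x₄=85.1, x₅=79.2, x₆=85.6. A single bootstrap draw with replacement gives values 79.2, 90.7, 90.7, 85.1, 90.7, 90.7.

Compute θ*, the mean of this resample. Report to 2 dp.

Mean = (79.2 + 90.7 + 90.7 + 85.1 + 90.7 + 90.7) / 6 = 527.10 / 6 = 87.85

θ* = 87.85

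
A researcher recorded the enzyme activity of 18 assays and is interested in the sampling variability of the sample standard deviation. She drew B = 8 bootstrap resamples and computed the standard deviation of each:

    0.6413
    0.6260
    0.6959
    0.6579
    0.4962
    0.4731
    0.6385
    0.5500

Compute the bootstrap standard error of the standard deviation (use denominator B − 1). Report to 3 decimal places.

SE* = 0.081

Bootstrap SE is the standard deviation of the 8 replicate standard deviations.
Mean of replicates: (0.6413 + 0.6260 + 0.6959 + 0.6579 + 0.4962 + 0.4731 + 0.6385 + 0.5500) / 8 = 4.77890 / 8 = 0.59736
Sum of squared deviations: (+0.04394)² + (+0.02864)² + (+0.09854)² + (+0.06054)² + (−0.10116)² + (−0.12426)² + (+0.04114)² + (−0.04736)² = 0.04574
Variance = 0.04574 / 7 = 0.00653
SE* = √0.00653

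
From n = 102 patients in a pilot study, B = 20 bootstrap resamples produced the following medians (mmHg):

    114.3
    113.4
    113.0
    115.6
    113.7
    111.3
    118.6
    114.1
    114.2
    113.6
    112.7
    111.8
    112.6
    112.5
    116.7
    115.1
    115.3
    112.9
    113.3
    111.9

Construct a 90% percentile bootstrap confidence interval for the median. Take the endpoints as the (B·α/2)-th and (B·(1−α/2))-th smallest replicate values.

Sorted replicates: 111.3, 111.8, 111.9, 112.5, 112.6, 112.7, 112.9, 113.0, 113.3, 113.4, 113.6, 113.7, 114.1, 114.2, 114.3, 115.1, 115.3, 115.6, 116.7, 118.6
α = 0.10; lower rank = 20 × 0.050 = 1; upper rank = 20 × 0.950 = 19.
The 1st smallest replicate is 111.3; the 19th is 116.7.

(111.3, 116.7)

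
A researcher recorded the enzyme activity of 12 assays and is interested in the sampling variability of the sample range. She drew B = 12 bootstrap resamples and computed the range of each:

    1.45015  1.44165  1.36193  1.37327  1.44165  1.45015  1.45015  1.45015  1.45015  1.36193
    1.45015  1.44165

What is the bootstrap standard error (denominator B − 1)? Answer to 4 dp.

SE* = 0.0372

Bootstrap SE is the standard deviation of the 12 replicate ranges.
Mean of replicates: (1.45015 + 1.44165 + 1.36193 + 1.37327 + 1.44165 + 1.45015 + 1.45015 + 1.45015 + 1.45015 + 1.36193 + 1.45015 + 1.44165) / 12 = 17.122980 / 12 = 1.426915
Sum of squared deviations: (+0.023235)² + (+0.014735)² + (−0.064985)² + (−0.053645)² + (+0.014735)² + (+0.023235)² + (+0.023235)² + (+0.023235)² + (+0.023235)² + (−0.064985)² + (+0.023235)² + (+0.014735)² = 0.015214
Variance = 0.015214 / 11 = 0.001383
SE* = √0.001383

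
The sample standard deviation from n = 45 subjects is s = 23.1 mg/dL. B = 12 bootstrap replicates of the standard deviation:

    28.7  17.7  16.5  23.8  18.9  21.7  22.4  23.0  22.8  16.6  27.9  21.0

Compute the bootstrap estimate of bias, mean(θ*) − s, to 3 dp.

mean(θ*) = (28.7 + 17.7 + 16.5 + 23.8 + 18.9 + 21.7 + 22.4 + 23.0 + 22.8 + 16.6 + 27.9 + 21.0) / 12 = 21.7500
bias = 21.7500 − 23.1

bias = −1.350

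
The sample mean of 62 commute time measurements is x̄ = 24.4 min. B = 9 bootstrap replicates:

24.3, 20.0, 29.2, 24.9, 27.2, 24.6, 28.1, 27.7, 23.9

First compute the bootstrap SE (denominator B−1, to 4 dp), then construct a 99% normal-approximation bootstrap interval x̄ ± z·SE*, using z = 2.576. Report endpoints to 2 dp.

Mean of replicates = 25.5444; sum of squared deviations = 63.5822; SE* = √(63.5822/8) = 2.8192
Margin = 2.576 × 2.8192 = 7.262
Interval: 24.4 ± 7.262

(17.14, 31.66)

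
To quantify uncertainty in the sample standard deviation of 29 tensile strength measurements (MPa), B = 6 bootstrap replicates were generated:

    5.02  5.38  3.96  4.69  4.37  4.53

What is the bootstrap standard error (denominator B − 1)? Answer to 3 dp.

SE* = 0.498

Bootstrap SE is the standard deviation of the 6 replicate standard deviations.
Mean of replicates: (5.02 + 5.38 + 3.96 + 4.69 + 4.37 + 4.53) / 6 = 27.9500 / 6 = 4.6583
Sum of squared deviations: (+0.3617)² + (+0.7217)² + (−0.6983)² + (+0.0317)² + (−0.2883)² + (−0.1283)² = 1.2399
Variance = 1.2399 / 5 = 0.2480
SE* = √0.2480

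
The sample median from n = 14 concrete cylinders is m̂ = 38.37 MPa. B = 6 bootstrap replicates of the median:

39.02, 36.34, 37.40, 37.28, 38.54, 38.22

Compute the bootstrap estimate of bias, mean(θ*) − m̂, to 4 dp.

bias = −0.5700

mean(θ*) = (39.02 + 36.34 + 37.40 + 37.28 + 38.54 + 38.22) / 6 = 37.80000
bias = 37.80000 − 38.37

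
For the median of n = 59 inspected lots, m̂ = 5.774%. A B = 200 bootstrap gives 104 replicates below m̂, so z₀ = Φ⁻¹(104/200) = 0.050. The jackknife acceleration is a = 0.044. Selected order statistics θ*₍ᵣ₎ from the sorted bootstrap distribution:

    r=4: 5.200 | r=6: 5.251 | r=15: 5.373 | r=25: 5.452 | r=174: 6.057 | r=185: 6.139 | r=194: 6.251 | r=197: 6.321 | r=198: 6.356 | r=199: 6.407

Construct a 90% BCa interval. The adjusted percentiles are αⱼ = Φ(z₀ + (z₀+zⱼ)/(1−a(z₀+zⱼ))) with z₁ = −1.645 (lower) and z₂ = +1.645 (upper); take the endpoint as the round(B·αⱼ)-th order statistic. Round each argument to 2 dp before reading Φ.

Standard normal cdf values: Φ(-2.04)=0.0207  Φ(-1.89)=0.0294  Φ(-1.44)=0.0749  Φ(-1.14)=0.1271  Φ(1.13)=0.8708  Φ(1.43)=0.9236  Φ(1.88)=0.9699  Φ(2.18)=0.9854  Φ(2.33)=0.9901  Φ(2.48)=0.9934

(5.373, 6.251)

Lower: z₀ + z₁ = 0.050 + (-1.645) = -1.595; 1 − a(z₀+z₁) = 1 − (0.044)(-1.595) = 1.0702; argument = 0.050 + (-1.595)/1.0702 = -1.4404 → -1.44.
α₁ = Φ(-1.44) = 0.0749; rank = round(200 × 0.0749) = 15; θ*₍15₎ = 5.373.
Upper: z₀ + z₂ = 1.695; 1 − a(z₀+z₂) = 0.9254; argument = 1.8816 → 1.88; α₂ = 0.9699; rank = 194; θ*₍194₎ = 6.251.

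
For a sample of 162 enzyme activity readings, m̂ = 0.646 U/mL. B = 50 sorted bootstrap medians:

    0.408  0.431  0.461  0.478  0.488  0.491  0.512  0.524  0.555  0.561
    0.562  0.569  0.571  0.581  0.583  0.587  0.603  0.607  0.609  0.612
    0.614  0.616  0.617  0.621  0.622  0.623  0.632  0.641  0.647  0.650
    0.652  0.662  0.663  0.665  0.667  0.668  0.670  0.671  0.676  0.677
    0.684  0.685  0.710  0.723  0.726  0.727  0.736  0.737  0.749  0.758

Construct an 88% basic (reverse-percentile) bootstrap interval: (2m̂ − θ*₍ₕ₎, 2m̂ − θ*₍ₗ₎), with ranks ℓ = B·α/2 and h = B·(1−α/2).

Percentile endpoints at ranks 3 and 47: θ*₍3₎ = 0.461, θ*₍47₎ = 0.736.
Basic interval reflects these around m̂:
  lower = 2 × 0.646 − 0.736 = 0.556
  upper = 2 × 0.646 − 0.461 = 0.831

(0.556, 0.831)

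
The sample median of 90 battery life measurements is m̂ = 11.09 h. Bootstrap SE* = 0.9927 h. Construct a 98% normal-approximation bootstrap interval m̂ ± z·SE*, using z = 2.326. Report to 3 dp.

(8.781, 13.399)

Margin = 2.326 × 0.9927 = 2.3090
Interval: 11.09 ± 2.3090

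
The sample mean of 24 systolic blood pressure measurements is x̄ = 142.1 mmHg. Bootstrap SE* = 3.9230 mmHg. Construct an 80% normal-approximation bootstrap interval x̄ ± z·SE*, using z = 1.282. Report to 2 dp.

(137.07, 147.13)

Margin = 1.282 × 3.9230 = 5.029
Interval: 142.1 ± 5.029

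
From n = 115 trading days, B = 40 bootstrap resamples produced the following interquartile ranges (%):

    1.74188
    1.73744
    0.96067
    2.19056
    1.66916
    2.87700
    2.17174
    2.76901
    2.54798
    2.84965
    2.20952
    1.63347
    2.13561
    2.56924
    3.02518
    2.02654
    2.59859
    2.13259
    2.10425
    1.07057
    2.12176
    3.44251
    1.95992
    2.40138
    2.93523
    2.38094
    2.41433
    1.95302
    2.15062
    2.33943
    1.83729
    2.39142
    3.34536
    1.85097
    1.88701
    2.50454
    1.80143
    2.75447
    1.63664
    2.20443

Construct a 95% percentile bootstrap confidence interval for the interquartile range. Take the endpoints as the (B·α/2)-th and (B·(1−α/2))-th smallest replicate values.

(0.96067, 3.34536)

Sorted replicates: 0.96067, 1.07057, 1.63347, 1.63664, 1.66916, 1.73744, 1.74188, 1.80143, 1.83729, 1.85097, 1.88701, 1.95302, 1.95992, 2.02654, 2.10425, 2.12176, 2.13259, 2.13561, 2.15062, 2.17174, 2.19056, 2.20443, 2.20952, 2.33943, 2.38094, 2.39142, 2.40138, 2.41433, 2.50454, 2.54798, 2.56924, 2.59859, 2.75447, 2.76901, 2.84965, 2.87700, 2.93523, 3.02518, 3.34536, 3.44251
α = 0.05; lower rank = 40 × 0.025 = 1; upper rank = 40 × 0.975 = 39.
The 1st smallest replicate is 0.96067; the 39th is 3.34536.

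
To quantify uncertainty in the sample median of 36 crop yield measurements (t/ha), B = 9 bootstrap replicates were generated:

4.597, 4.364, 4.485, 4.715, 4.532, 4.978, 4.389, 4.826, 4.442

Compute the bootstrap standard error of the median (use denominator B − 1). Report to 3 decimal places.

Bootstrap SE is the standard deviation of the 9 replicate medians.
Mean of replicates: (4.597 + 4.364 + 4.485 + 4.715 + 4.532 + 4.978 + 4.389 + 4.826 + 4.442) / 9 = 41.3280 / 9 = 4.5920
Sum of squared deviations: (+0.0050)² + (−0.2280)² + (−0.1070)² + (+0.1230)² + (−0.0600)² + (+0.3860)² + (−0.2030)² + (+0.2340)² + (−0.1500)² = 0.3496
Variance = 0.3496 / 8 = 0.0437
SE* = √0.0437

SE* = 0.209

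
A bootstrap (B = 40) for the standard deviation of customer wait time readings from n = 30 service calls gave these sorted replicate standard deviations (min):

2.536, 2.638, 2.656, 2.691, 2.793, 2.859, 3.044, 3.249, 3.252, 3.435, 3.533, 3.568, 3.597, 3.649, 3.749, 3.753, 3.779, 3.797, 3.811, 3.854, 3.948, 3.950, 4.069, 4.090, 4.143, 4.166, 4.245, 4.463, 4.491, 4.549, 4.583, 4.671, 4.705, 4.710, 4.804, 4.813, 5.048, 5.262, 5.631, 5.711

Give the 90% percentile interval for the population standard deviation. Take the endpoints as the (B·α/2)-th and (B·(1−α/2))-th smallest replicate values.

α = 0.10; lower rank = 40 × 0.050 = 2; upper rank = 40 × 0.950 = 38.
The 2nd smallest replicate is 2.638; the 38th is 5.262.

(2.638, 5.262)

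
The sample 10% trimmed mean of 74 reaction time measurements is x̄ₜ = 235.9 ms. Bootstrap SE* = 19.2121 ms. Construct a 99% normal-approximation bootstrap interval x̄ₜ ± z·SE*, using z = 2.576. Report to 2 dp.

(186.41, 285.39)

Margin = 2.576 × 19.2121 = 49.490
Interval: 235.9 ± 49.490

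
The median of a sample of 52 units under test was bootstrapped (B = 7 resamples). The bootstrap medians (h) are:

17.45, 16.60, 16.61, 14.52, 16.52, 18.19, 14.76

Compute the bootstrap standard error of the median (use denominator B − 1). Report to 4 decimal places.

SE* = 1.3308

Bootstrap SE is the standard deviation of the 7 replicate medians.
Mean of replicates: (17.45 + 16.60 + 16.61 + 14.52 + 16.52 + 18.19 + 14.76) / 7 = 114.65000 / 7 = 16.37857
Sum of squared deviations: (+1.07143)² + (+0.22143)² + (+0.23143)² + (−1.85857)² + (+0.14143)² + (+1.81143)² + (−1.61857)² = 10.62589
Variance = 10.62589 / 6 = 1.77098
SE* = √1.77098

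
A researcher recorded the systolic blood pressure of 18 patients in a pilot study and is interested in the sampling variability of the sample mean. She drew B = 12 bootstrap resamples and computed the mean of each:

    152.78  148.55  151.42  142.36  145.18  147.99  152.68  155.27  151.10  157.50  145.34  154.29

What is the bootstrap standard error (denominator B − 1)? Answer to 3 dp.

SE* = 4.556

Bootstrap SE is the standard deviation of the 12 replicate means.
Mean of replicates: (152.78 + 148.55 + 151.42 + 142.36 + 145.18 + 147.99 + 152.68 + 155.27 + 151.10 + 157.50 + 145.34 + 154.29) / 12 = 1804.4600 / 12 = 150.3717
Sum of squared deviations: (+2.4083)² + (−1.8217)² + (+1.0483)² + (−8.0117)² + (−5.1917)² + (−2.3817)² + (+2.3083)² + (+4.8983)² + (+0.7283)² + (+7.1283)² + (−5.0317)² + (+3.9183)² = 228.3668
Variance = 228.3668 / 11 = 20.7606
SE* = √20.7606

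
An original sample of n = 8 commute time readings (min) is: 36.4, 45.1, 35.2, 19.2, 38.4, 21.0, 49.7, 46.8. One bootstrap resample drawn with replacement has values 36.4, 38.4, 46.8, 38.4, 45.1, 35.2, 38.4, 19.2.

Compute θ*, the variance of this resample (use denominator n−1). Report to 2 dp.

Mean = 37.2375; sum of squared deviations = 487.5187
s² = 487.5187 / 7 = 69.6455

θ* = 69.65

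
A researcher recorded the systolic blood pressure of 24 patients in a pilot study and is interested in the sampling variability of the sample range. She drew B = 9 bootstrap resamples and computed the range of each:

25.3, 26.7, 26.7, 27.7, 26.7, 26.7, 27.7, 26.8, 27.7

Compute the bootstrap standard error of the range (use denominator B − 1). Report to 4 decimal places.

SE* = 0.7623

Bootstrap SE is the standard deviation of the 9 replicate ranges.
Mean of replicates: (25.3 + 26.7 + 26.7 + 27.7 + 26.7 + 26.7 + 27.7 + 26.8 + 27.7) / 9 = 242.00000 / 9 = 26.88889
Sum of squared deviations: (−1.58889)² + (−0.18889)² + (−0.18889)² + (+0.81111)² + (−0.18889)² + (−0.18889)² + (+0.81111)² + (−0.08889)² + (+0.81111)² = 4.64889
Variance = 4.64889 / 8 = 0.58111
SE* = √0.58111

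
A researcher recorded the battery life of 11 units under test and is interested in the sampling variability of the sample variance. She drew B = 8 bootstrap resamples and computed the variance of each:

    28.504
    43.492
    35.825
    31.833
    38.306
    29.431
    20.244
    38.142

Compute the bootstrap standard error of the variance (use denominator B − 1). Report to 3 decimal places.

Bootstrap SE is the standard deviation of the 8 replicate variances.
Mean of replicates: (28.504 + 43.492 + 35.825 + 31.833 + 38.306 + 29.431 + 20.244 + 38.142) / 8 = 265.7770 / 8 = 33.2221
Sum of squared deviations: (−4.7181)² + (+10.2699)² + (+2.6029)² + (−1.3891)² + (+5.0839)² + (−3.7911)² + (−12.9781)² + (+4.9199)² = 369.2910
Variance = 369.2910 / 7 = 52.7559
SE* = √52.7559

SE* = 7.263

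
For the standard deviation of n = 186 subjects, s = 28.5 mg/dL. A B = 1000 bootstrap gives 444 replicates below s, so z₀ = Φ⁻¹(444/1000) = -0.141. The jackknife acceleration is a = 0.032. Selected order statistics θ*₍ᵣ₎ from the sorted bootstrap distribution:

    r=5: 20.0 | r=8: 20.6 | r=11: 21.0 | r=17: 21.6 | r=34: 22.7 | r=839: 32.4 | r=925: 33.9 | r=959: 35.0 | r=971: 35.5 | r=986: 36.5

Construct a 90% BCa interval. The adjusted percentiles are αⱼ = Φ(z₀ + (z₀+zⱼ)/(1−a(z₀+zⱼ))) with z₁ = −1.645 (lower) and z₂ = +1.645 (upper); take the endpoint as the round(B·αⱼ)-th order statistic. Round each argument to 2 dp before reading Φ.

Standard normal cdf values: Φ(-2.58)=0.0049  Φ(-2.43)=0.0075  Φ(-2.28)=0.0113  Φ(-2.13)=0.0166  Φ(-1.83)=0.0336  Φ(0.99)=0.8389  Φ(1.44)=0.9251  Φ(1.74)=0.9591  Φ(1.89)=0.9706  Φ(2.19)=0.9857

(22.7, 33.9)

Lower: z₀ + z₁ = -0.141 + (-1.645) = -1.786; 1 − a(z₀+z₁) = 1 − (0.032)(-1.786) = 1.0572; argument = -0.141 + (-1.786)/1.0572 = -1.8304 → -1.83.
α₁ = Φ(-1.83) = 0.0336; rank = round(1000 × 0.0336) = 34; θ*₍34₎ = 22.7.
Upper: z₀ + z₂ = 1.504; 1 − a(z₀+z₂) = 0.9519; argument = 1.4390 → 1.44; α₂ = 0.9251; rank = 925; θ*₍925₎ = 33.9.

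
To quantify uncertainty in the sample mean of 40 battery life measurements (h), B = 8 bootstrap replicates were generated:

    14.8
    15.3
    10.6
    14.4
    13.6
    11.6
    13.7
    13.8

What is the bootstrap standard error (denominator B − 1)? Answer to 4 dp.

SE* = 1.5989

Bootstrap SE is the standard deviation of the 8 replicate means.
Mean of replicates: (14.8 + 15.3 + 10.6 + 14.4 + 13.6 + 11.6 + 13.7 + 13.8) / 8 = 107.80000 / 8 = 13.47500
Sum of squared deviations: (+1.32500)² + (+1.82500)² + (−2.87500)² + (+0.92500)² + (+0.12500)² + (−1.87500)² + (+0.22500)² + (+0.32500)² = 17.89500
Variance = 17.89500 / 7 = 2.55643
SE* = √2.55643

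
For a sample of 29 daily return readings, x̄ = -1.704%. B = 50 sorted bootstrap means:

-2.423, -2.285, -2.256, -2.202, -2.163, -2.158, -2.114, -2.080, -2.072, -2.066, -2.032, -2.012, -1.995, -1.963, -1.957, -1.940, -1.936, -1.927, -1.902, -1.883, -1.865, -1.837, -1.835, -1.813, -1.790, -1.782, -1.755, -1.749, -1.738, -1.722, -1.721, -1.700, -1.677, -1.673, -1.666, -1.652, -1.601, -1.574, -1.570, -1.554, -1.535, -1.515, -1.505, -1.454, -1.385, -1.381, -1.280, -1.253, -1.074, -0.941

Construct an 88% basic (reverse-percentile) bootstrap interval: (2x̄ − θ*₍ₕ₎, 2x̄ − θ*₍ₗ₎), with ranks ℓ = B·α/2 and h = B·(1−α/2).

(-2.128, -1.152)

Percentile endpoints at ranks 3 and 47: θ*₍3₎ = -2.256, θ*₍47₎ = -1.280.
Basic interval reflects these around x̄:
  lower = 2 × -1.704 − -1.280 = -2.128
  upper = 2 × -1.704 − -2.256 = -1.152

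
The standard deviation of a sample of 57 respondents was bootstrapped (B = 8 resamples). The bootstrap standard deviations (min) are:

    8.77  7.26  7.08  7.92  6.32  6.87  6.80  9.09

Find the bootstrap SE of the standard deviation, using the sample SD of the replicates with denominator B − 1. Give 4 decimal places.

SE* = 0.9877

Bootstrap SE is the standard deviation of the 8 replicate standard deviations.
Mean of replicates: (8.77 + 7.26 + 7.08 + 7.92 + 6.32 + 6.87 + 6.80 + 9.09) / 8 = 60.11000 / 8 = 7.51375
Sum of squared deviations: (+1.25625)² + (−0.25375)² + (−0.43375)² + (+0.40625)² + (−1.19375)² + (−0.64375)² + (−0.71375)² + (+1.57625)² = 6.82919
Variance = 6.82919 / 7 = 0.97560
SE* = √0.97560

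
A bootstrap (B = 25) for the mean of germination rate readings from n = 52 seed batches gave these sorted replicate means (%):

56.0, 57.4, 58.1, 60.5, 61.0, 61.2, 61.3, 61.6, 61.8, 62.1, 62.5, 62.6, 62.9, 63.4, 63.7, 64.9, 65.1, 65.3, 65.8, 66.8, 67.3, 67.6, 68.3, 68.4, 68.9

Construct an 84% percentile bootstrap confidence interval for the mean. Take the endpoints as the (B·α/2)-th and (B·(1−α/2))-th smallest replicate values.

α = 0.16; lower rank = 25 × 0.080 = 2; upper rank = 25 × 0.920 = 23.
The 2nd smallest replicate is 57.4; the 23rd is 68.3.

(57.4, 68.3)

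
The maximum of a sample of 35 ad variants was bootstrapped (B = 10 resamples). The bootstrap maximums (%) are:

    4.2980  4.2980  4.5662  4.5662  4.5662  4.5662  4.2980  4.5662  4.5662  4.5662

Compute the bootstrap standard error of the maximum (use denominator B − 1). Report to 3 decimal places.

SE* = 0.130

Bootstrap SE is the standard deviation of the 10 replicate maximums.
Mean of replicates: (4.2980 + 4.2980 + 4.5662 + 4.5662 + 4.5662 + 4.5662 + 4.2980 + 4.5662 + 4.5662 + 4.5662) / 10 = 44.85740 / 10 = 4.48574
Sum of squared deviations: (−0.18774)² + (−0.18774)² + (+0.08046)² + (+0.08046)² + (+0.08046)² + (+0.08046)² + (−0.18774)² + (+0.08046)² + (+0.08046)² + (+0.08046)² = 0.15106
Variance = 0.15106 / 9 = 0.01678
SE* = √0.01678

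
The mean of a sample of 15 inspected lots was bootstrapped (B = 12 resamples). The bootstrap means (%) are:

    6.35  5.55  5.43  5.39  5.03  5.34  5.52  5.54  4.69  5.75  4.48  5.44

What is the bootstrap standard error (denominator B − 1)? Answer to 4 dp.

SE* = 0.4832

Bootstrap SE is the standard deviation of the 12 replicate means.
Mean of replicates: (6.35 + 5.55 + 5.43 + 5.39 + 5.03 + 5.34 + 5.52 + 5.54 + 4.69 + 5.75 + 4.48 + 5.44) / 12 = 64.51000 / 12 = 5.37583
Sum of squared deviations: (+0.97417)² + (+0.17417)² + (+0.05417)² + (+0.01417)² + (−0.34583)² + (−0.03583)² + (+0.14417)² + (+0.16417)² + (−0.68583)² + (+0.37417)² + (−0.89583)² + (+0.06417)² = 2.56809
Variance = 2.56809 / 11 = 0.23346
SE* = √0.23346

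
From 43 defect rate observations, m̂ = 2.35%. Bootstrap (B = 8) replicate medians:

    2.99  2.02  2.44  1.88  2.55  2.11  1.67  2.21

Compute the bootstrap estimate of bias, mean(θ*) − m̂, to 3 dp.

mean(θ*) = (2.99 + 2.02 + 2.44 + 1.88 + 2.55 + 2.11 + 1.67 + 2.21) / 8 = 2.2338
bias = 2.2338 − 2.35

bias = −0.116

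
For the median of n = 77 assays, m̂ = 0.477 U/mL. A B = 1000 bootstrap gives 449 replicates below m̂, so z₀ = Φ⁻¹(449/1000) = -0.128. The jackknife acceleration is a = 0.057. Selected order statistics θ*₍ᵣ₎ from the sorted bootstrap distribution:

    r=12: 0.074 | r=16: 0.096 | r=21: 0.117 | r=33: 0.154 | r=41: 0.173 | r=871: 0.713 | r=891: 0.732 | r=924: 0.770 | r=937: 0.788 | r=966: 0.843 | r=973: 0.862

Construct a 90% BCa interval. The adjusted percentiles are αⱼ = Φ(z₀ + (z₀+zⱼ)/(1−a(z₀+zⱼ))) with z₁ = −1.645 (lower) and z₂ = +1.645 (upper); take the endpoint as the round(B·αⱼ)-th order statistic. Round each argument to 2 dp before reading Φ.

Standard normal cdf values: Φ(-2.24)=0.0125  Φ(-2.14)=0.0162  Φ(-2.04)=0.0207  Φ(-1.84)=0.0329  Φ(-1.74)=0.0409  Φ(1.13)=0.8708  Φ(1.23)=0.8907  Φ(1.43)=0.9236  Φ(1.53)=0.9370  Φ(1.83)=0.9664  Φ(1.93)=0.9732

Lower: z₀ + z₁ = -0.128 + (-1.645) = -1.773; 1 − a(z₀+z₁) = 1 − (0.057)(-1.773) = 1.1011; argument = -0.128 + (-1.773)/1.1011 = -1.7383 → -1.74.
α₁ = Φ(-1.74) = 0.0409; rank = round(1000 × 0.0409) = 41; θ*₍41₎ = 0.173.
Upper: z₀ + z₂ = 1.517; 1 − a(z₀+z₂) = 0.9135; argument = 1.5326 → 1.53; α₂ = 0.9370; rank = 937; θ*₍937₎ = 0.788.

(0.173, 0.788)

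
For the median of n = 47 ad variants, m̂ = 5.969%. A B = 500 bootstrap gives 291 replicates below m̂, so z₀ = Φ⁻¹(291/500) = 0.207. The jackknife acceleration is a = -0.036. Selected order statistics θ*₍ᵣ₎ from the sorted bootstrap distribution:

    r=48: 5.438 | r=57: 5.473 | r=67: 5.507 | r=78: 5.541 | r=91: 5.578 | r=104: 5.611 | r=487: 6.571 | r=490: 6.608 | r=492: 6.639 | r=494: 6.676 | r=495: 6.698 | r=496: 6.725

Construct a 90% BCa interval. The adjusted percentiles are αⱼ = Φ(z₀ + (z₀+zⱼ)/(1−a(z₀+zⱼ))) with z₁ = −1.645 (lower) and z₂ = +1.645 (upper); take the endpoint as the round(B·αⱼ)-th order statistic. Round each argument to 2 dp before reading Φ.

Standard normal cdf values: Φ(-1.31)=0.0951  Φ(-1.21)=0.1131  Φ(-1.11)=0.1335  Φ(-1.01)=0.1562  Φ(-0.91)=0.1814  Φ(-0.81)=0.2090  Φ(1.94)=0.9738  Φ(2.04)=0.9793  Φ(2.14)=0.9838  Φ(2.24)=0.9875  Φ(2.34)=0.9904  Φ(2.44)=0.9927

(5.438, 6.571)

Lower: z₀ + z₁ = 0.207 + (-1.645) = -1.438; 1 − a(z₀+z₁) = 1 − (-0.036)(-1.438) = 0.9482; argument = 0.207 + (-1.438)/0.9482 = -1.3095 → -1.31.
α₁ = Φ(-1.31) = 0.0951; rank = round(500 × 0.0951) = 48; θ*₍48₎ = 5.438.
Upper: z₀ + z₂ = 1.852; 1 − a(z₀+z₂) = 1.0667; argument = 1.9432 → 1.94; α₂ = 0.9738; rank = 487; θ*₍487₎ = 6.571.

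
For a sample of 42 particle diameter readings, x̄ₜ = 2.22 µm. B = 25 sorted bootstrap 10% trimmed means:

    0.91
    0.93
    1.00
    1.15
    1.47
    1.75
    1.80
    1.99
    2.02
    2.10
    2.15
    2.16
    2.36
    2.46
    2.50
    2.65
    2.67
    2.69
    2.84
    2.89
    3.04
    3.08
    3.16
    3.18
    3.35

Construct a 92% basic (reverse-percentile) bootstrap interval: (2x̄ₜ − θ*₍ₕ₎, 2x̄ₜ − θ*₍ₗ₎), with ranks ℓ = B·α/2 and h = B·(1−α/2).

Percentile endpoints at ranks 1 and 24: θ*₍1₎ = 0.91, θ*₍24₎ = 3.18.
Basic interval reflects these around x̄ₜ:
  lower = 2 × 2.22 − 3.18 = 1.26
  upper = 2 × 2.22 − 0.91 = 3.53

(1.26, 3.53)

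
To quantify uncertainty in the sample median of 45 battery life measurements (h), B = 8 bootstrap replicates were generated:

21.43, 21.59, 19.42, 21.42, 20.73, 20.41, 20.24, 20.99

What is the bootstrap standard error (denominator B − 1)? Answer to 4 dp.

Bootstrap SE is the standard deviation of the 8 replicate medians.
Mean of replicates: (21.43 + 21.59 + 19.42 + 21.42 + 20.73 + 20.41 + 20.24 + 20.99) / 8 = 166.23000 / 8 = 20.77875
Sum of squared deviations: (+0.65125)² + (+0.81125)² + (−1.35875)² + (+0.64125)² + (−0.04875)² + (−0.36875)² + (−0.53875)² + (+0.21125)² = 3.81289
Variance = 3.81289 / 7 = 0.54470
SE* = √0.54470

SE* = 0.7380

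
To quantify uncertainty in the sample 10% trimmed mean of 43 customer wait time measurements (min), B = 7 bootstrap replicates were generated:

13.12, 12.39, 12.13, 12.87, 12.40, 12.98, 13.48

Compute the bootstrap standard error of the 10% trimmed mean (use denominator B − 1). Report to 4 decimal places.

SE* = 0.4781

Bootstrap SE is the standard deviation of the 7 replicate 10% trimmed means.
Mean of replicates: (13.12 + 12.39 + 12.13 + 12.87 + 12.40 + 12.98 + 13.48) / 7 = 89.37000 / 7 = 12.76714
Sum of squared deviations: (+0.35286)² + (−0.37714)² + (−0.63714)² + (+0.10286)² + (−0.36714)² + (+0.21286)² + (+0.71286)² = 1.37154
Variance = 1.37154 / 6 = 0.22859
SE* = √0.22859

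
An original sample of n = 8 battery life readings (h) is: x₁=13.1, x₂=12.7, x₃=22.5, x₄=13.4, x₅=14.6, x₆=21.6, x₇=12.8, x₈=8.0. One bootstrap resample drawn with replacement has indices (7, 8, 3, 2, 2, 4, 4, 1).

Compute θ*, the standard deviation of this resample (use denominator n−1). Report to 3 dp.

θ* = 4.021

Resample values: 12.8, 8.0, 22.5, 12.7, 12.7, 13.4, 13.4, 13.1.
Mean = 13.5750; sum of squared deviations = 113.1550
s² = 113.1550 / 7 = 16.1650
s = √16.1650 = 4.021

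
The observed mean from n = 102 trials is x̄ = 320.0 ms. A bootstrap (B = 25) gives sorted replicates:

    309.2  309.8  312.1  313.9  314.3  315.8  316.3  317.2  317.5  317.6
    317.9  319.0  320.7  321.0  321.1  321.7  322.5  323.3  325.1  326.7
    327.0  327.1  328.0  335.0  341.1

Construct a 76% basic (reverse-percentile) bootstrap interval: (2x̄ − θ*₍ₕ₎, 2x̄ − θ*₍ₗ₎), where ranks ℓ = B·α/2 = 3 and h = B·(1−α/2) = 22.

Percentile endpoints at ranks 3 and 22: θ*₍3₎ = 312.1, θ*₍22₎ = 327.1.
Basic interval reflects these around x̄:
  lower = 2 × 320.0 − 327.1 = 312.9
  upper = 2 × 320.0 − 312.1 = 327.9

(312.9, 327.9)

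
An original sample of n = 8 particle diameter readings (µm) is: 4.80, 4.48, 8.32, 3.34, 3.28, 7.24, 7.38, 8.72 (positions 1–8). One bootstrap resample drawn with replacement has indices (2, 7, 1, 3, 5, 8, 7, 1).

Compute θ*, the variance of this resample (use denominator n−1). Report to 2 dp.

Resample values: 4.48, 7.38, 4.80, 8.32, 3.28, 8.72, 7.38, 4.80.
Mean = 6.1450; sum of squared deviations = 29.0102
s² = 29.0102 / 7 = 4.1443

θ* = 4.14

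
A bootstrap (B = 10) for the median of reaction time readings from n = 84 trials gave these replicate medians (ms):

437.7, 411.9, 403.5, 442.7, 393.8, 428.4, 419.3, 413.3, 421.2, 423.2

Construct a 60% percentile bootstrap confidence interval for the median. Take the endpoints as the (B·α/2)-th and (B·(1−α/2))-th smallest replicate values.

(403.5, 428.4)

Sorted replicates: 393.8, 403.5, 411.9, 413.3, 419.3, 421.2, 423.2, 428.4, 437.7, 442.7
α = 0.40; lower rank = 10 × 0.200 = 2; upper rank = 10 × 0.800 = 8.
The 2nd smallest replicate is 403.5; the 8th is 428.4.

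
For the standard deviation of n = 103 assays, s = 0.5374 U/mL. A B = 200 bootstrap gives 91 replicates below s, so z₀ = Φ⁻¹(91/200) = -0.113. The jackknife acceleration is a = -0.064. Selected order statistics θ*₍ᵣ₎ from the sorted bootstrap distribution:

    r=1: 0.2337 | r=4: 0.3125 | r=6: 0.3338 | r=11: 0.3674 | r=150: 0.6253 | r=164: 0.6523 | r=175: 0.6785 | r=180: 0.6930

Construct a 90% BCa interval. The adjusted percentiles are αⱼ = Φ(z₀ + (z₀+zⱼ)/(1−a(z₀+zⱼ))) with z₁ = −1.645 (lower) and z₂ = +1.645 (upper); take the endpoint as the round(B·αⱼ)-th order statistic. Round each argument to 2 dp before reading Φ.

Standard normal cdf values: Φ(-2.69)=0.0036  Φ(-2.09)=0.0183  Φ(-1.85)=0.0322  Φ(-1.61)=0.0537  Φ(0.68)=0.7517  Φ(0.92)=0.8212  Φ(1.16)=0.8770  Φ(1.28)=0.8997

(0.3125, 0.6930)

Lower: z₀ + z₁ = -0.113 + (-1.645) = -1.758; 1 − a(z₀+z₁) = 1 − (-0.064)(-1.758) = 0.8875; argument = -0.113 + (-1.758)/0.8875 = -2.0939 → -2.09.
α₁ = Φ(-2.09) = 0.0183; rank = round(200 × 0.0183) = 4; θ*₍4₎ = 0.3125.
Upper: z₀ + z₂ = 1.532; 1 − a(z₀+z₂) = 1.0980; argument = 1.2822 → 1.28; α₂ = 0.8997; rank = 180; θ*₍180₎ = 0.6930.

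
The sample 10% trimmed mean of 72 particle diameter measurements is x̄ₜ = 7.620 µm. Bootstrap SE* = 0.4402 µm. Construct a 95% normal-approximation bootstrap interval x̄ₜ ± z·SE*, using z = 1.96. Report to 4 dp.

Margin = 1.96 × 0.4402 = 0.86279
Interval: 7.620 ± 0.86279

(6.7572, 8.4828)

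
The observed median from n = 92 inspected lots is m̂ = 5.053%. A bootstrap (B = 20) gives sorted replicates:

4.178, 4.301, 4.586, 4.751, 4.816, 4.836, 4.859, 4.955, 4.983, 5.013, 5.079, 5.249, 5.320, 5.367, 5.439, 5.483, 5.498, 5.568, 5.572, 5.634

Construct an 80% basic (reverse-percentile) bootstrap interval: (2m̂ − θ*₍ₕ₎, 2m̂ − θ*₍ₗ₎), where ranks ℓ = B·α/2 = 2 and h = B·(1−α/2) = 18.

(4.538, 5.805)

Percentile endpoints at ranks 2 and 18: θ*₍2₎ = 4.301, θ*₍18₎ = 5.568.
Basic interval reflects these around m̂:
  lower = 2 × 5.053 − 5.568 = 4.538
  upper = 2 × 5.053 − 4.301 = 5.805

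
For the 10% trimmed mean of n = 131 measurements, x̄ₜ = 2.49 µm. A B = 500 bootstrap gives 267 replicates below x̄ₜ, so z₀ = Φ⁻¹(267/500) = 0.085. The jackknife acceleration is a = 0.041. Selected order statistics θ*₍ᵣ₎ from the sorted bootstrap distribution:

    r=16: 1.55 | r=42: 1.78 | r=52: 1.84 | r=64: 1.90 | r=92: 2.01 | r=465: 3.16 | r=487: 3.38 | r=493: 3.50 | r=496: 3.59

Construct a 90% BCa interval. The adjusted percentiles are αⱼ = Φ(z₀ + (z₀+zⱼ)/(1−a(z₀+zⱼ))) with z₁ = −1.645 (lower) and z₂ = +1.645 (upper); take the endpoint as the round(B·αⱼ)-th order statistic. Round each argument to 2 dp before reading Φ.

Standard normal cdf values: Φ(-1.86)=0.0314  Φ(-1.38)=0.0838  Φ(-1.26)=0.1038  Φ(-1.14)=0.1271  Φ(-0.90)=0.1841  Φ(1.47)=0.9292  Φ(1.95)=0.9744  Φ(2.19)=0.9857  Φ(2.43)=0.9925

Lower: z₀ + z₁ = 0.085 + (-1.645) = -1.560; 1 − a(z₀+z₁) = 1 − (0.041)(-1.560) = 1.0640; argument = 0.085 + (-1.560)/1.0640 = -1.3812 → -1.38.
α₁ = Φ(-1.38) = 0.0838; rank = round(500 × 0.0838) = 42; θ*₍42₎ = 1.78.
Upper: z₀ + z₂ = 1.730; 1 − a(z₀+z₂) = 0.9291; argument = 1.9471 → 1.95; α₂ = 0.9744; rank = 487; θ*₍487₎ = 3.38.

(1.78, 3.38)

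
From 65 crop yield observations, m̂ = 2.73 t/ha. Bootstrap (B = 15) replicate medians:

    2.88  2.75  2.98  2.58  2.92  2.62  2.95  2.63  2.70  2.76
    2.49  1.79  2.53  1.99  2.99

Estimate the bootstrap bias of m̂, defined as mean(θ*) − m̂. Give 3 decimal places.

bias = −0.093

mean(θ*) = (2.88 + 2.75 + 2.98 + 2.58 + 2.92 + 2.62 + 2.95 + 2.63 + 2.70 + 2.76 + 2.49 + 1.79 + 2.53 + 1.99 + 2.99) / 15 = 2.6373
bias = 2.6373 − 2.73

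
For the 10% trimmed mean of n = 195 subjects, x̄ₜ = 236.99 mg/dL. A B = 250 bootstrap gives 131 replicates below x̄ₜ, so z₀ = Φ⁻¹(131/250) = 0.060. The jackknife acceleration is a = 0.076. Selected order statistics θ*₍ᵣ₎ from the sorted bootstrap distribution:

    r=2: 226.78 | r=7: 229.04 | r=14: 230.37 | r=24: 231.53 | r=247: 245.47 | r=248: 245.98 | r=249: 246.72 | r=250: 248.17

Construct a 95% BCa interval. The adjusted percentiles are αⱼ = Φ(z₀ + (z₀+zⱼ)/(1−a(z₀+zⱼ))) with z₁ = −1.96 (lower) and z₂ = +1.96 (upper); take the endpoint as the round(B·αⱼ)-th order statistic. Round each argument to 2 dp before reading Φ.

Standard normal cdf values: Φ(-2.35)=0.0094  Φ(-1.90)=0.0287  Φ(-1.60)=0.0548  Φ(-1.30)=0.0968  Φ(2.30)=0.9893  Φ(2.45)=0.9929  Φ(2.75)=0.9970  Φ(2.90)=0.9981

(230.37, 245.98)

Lower: z₀ + z₁ = 0.060 + (-1.960) = -1.900; 1 − a(z₀+z₁) = 1 − (0.076)(-1.900) = 1.1444; argument = 0.060 + (-1.900)/1.1444 = -1.6003 → -1.60.
α₁ = Φ(-1.60) = 0.0548; rank = round(250 × 0.0548) = 14; θ*₍14₎ = 230.37.
Upper: z₀ + z₂ = 2.020; 1 − a(z₀+z₂) = 0.8465; argument = 2.4464 → 2.45; α₂ = 0.9929; rank = 248; θ*₍248₎ = 245.98.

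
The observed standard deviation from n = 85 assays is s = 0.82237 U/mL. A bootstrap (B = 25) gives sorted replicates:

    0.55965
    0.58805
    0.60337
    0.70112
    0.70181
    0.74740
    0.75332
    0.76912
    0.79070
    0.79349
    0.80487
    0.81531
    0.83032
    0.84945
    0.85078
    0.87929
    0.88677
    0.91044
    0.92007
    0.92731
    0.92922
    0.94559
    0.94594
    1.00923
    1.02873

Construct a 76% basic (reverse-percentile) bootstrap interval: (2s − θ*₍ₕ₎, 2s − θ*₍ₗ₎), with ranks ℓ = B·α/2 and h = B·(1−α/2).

Percentile endpoints at ranks 3 and 22: θ*₍3₎ = 0.60337, θ*₍22₎ = 0.94559.
Basic interval reflects these around s:
  lower = 2 × 0.82237 − 0.94559 = 0.69915
  upper = 2 × 0.82237 − 0.60337 = 1.04137

(0.69915, 1.04137)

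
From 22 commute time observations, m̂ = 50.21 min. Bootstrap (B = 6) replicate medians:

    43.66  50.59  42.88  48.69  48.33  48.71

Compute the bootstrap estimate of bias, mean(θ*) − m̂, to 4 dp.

bias = −3.0667

mean(θ*) = (43.66 + 50.59 + 42.88 + 48.69 + 48.33 + 48.71) / 6 = 47.14333
bias = 47.14333 − 50.21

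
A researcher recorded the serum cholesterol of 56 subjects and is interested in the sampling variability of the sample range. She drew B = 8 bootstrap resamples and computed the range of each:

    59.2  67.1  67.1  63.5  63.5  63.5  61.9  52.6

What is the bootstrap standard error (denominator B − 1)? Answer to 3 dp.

Bootstrap SE is the standard deviation of the 8 replicate ranges.
Mean of replicates: (59.2 + 67.1 + 67.1 + 63.5 + 63.5 + 63.5 + 61.9 + 52.6) / 8 = 498.4000 / 8 = 62.3000
Sum of squared deviations: (−3.1000)² + (+4.8000)² + (+4.8000)² + (+1.2000)² + (+1.2000)² + (+1.2000)² + (−0.4000)² + (−9.7000)² = 154.2600
Variance = 154.2600 / 7 = 22.0371
SE* = √22.0371

SE* = 4.694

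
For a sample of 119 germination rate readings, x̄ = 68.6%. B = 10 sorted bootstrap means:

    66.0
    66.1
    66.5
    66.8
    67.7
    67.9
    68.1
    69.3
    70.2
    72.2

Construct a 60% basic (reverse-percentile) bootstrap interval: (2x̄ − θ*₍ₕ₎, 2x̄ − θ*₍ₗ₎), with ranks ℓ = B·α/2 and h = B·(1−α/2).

(67.9, 71.1)

Percentile endpoints at ranks 2 and 8: θ*₍2₎ = 66.1, θ*₍8₎ = 69.3.
Basic interval reflects these around x̄:
  lower = 2 × 68.6 − 69.3 = 67.9
  upper = 2 × 68.6 − 66.1 = 71.1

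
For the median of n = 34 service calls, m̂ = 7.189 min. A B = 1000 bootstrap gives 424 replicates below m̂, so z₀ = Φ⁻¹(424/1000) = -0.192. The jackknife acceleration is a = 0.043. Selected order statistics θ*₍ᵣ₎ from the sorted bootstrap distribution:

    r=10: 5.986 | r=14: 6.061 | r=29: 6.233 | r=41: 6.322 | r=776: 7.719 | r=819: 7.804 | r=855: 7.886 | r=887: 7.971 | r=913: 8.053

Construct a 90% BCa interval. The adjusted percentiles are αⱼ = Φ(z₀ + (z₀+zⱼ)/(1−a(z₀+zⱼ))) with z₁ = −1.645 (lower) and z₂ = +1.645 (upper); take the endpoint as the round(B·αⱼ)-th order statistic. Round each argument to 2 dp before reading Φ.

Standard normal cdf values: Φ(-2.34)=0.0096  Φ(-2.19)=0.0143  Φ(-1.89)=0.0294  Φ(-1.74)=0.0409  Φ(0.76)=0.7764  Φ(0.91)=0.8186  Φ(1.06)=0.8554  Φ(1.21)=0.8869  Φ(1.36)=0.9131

Lower: z₀ + z₁ = -0.192 + (-1.645) = -1.837; 1 − a(z₀+z₁) = 1 − (0.043)(-1.837) = 1.0790; argument = -0.192 + (-1.837)/1.0790 = -1.8945 → -1.89.
α₁ = Φ(-1.89) = 0.0294; rank = round(1000 × 0.0294) = 29; θ*₍29₎ = 6.233.
Upper: z₀ + z₂ = 1.453; 1 − a(z₀+z₂) = 0.9375; argument = 1.3578 → 1.36; α₂ = 0.9131; rank = 913; θ*₍913₎ = 8.053.

(6.233, 8.053)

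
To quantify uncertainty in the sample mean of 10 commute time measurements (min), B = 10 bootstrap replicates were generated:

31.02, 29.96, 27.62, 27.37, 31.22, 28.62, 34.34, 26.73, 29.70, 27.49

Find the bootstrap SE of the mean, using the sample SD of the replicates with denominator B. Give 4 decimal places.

SE* = 2.2230

Bootstrap SE is the standard deviation of the 10 replicate means.
Mean of replicates: (31.02 + 29.96 + 27.62 + 27.37 + 31.22 + 28.62 + 34.34 + 26.73 + 29.70 + 27.49) / 10 = 294.07000 / 10 = 29.40700
Sum of squared deviations: (+1.61300)² + (+0.55300)² + (−1.78700)² + (−2.03700)² + (+1.81300)² + (−0.78700)² + (+4.93300)² + (−2.67700)² + (+0.29300)² + (−1.91700)² = 49.41821
Variance = 49.41821 / 10 = 4.94182
SE* = √4.94182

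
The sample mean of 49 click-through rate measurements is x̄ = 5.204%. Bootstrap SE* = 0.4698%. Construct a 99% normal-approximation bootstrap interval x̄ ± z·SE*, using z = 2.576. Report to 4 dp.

(3.9938, 6.4142)

Margin = 2.576 × 0.4698 = 1.21020
Interval: 5.204 ± 1.21020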